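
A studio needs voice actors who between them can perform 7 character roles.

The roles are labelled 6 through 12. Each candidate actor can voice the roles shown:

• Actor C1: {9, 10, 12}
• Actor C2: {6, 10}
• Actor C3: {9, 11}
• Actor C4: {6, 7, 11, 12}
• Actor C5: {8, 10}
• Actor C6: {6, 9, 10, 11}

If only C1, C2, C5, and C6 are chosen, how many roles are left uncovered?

1

Union of C1, C2, C5, C6 = {6, 8, 9, 10, 11, 12}.
Not covered: 7 — 1 role.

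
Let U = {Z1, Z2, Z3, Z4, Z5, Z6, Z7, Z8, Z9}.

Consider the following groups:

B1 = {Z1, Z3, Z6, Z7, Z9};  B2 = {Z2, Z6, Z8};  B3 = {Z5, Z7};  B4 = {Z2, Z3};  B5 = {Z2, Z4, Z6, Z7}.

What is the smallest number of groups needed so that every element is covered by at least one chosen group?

4

Take {B1, B2, B3, B5}. Their union is {Z1, Z2, Z3, Z4, Z5, Z6, Z7, Z8, Z9}, which is all 9 elements.
No 3 of the 5 groups cover everything (all 10 combinations miss at least one element), so 4 is optimal.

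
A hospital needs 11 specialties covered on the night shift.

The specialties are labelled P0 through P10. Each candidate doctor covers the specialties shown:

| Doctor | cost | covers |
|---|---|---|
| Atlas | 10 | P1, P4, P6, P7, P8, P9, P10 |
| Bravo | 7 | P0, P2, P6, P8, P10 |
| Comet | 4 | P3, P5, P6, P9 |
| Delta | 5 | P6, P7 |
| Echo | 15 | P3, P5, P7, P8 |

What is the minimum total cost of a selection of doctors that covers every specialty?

Atlas, Bravo, Comet together cover every specialty (Atlas ∪ Bravo ∪ Comet = {P0, P1, P2, P3, P4, P5, P6, P7, P8, P9, P10}); total cost 10 + 7 + 4 = 21.
No covering selection has total cost below 21.

21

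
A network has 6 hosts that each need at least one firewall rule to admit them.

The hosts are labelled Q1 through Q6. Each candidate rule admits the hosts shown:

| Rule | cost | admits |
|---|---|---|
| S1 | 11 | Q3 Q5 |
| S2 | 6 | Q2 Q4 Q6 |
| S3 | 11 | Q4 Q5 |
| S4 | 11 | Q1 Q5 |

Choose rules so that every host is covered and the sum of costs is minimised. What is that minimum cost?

28

S1, S2, S4 together cover every host (S1 ∪ S2 ∪ S4 = {Q1, Q2, Q3, Q4, Q5, Q6}); total cost 11 + 6 + 11 = 28.
No covering selection has total cost below 28.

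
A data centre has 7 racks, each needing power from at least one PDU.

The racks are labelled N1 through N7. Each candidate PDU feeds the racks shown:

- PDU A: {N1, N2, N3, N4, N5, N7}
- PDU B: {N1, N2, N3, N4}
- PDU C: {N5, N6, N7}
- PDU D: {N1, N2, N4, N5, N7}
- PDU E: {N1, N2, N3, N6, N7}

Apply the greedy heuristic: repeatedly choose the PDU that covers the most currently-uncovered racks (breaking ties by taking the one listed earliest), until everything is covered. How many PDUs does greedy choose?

2

Greedy: pick A (covers 6 new) → pick C (covers 1 new). Total picks: 2.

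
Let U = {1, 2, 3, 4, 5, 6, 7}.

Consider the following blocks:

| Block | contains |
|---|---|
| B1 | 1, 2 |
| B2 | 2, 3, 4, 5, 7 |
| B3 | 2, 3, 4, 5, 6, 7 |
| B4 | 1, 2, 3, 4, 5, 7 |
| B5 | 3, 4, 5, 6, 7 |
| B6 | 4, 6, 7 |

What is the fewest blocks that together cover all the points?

2

B4 and B5 cover everything between them: the union {1, 2, 3, 4, 5, 6, 7} is all of U.
No single block has all 7 points (the largest, B3, has 6), so 2 is optimal.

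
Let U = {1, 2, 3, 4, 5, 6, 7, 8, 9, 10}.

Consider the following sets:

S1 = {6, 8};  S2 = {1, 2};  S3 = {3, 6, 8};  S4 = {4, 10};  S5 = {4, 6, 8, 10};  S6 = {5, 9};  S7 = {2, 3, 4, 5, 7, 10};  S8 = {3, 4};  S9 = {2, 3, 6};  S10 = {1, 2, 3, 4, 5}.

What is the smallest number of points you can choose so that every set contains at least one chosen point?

H = {2, 4, 5, 8} meets every set (each contains at least one member of H), and |H| = 4.
The sets S1, S2, S4, S6 are pairwise disjoint, so any hitting set needs a separate point for each — at least 4. Hence 4 is optimal.

4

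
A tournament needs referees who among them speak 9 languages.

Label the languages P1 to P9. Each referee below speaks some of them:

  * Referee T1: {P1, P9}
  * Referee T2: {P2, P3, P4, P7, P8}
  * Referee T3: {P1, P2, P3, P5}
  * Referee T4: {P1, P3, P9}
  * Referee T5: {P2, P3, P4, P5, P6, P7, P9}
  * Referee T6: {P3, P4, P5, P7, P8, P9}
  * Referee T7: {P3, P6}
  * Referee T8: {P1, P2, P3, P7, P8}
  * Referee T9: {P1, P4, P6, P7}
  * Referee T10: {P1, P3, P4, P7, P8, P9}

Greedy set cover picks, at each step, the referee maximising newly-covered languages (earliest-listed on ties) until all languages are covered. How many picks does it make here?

Greedy: pick T5 (covers 7 new) → pick T8 (covers 2 new). Total picks: 2.

2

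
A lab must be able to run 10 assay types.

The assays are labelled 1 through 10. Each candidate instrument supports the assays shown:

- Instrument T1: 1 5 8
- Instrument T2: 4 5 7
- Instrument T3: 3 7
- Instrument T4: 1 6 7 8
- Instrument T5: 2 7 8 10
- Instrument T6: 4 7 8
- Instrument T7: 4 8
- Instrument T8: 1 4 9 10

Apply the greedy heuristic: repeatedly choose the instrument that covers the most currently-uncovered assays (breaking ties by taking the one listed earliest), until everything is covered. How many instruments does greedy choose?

Greedy: pick T4 (covers 4 new) → pick T8 (covers 3 new) → pick T1 (covers 1 new) → pick T3 (covers 1 new) → pick T5 (covers 1 new). Total picks: 5.

5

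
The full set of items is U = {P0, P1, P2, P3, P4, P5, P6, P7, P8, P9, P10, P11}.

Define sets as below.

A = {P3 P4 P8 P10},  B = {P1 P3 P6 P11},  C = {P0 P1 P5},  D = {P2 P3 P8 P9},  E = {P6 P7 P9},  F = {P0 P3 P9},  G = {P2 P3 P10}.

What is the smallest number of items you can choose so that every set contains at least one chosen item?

3

Take H = {P1, P3, P6}. Each listed set contains at least one of these, so H is a hitting set of size 3.
The sets C, E, G are pairwise disjoint, so any hitting set needs a separate item for each — at least 3. Hence 3 is optimal.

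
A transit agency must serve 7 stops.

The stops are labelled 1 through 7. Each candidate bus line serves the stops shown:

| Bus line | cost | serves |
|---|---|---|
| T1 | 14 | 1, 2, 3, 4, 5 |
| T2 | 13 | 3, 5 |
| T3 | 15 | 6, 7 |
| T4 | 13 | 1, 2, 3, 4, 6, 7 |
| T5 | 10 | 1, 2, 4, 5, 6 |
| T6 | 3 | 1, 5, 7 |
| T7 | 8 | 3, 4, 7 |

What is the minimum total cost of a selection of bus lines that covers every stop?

16

T4, T6 together cover every stop (T4 ∪ T6 = {1, 2, 3, 4, 5, 6, 7}); total cost 13 + 3 = 16.
No covering selection has total cost below 16.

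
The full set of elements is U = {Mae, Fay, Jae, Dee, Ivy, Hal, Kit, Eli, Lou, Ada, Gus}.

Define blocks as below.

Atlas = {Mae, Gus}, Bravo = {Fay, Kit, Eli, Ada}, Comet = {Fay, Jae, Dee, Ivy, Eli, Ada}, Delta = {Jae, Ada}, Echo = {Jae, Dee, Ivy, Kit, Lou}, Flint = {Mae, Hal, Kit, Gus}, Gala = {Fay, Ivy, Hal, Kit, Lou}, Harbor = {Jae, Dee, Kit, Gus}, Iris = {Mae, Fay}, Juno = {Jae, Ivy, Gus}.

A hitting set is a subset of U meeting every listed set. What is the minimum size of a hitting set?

3

H = {Mae, Fay, Jae} meets every block (each contains at least one member of H), and |H| = 3.
The blocks Atlas, Delta, Gala are pairwise disjoint, so any hitting set needs a separate element for each — at least 3. Hence 3 is optimal.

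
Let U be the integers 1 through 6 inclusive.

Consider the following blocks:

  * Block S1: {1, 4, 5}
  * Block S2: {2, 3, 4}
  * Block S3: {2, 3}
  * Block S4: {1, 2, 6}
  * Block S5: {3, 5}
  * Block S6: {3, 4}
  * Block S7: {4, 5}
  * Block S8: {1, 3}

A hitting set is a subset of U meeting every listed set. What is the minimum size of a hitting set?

3

Take H = {3, 5, 6}. Each listed block contains at least one of these, so H is a hitting set of size 3.
No choice of 2 items meets every block, so 3 is the minimum.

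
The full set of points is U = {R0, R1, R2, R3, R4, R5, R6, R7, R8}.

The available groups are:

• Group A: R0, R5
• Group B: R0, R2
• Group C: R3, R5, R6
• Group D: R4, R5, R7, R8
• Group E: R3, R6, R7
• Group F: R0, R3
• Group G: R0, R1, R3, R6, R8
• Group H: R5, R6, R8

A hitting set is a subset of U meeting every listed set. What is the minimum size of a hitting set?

T = {R0, R5, R6} meets every group (each contains at least one member of T), and |T| = 3.
No choice of 2 points meets every group, so 3 is the minimum.

3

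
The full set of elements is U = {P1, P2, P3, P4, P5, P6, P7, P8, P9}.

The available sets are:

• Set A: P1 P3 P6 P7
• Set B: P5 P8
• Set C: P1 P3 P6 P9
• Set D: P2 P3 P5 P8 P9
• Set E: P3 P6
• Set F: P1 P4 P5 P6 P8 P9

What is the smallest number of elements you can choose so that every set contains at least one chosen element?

The 2 elements {P5, P6} hit every set.
The sets A, B are pairwise disjoint, so any hitting set needs a separate element for each — at least 2. Hence 2 is optimal.

2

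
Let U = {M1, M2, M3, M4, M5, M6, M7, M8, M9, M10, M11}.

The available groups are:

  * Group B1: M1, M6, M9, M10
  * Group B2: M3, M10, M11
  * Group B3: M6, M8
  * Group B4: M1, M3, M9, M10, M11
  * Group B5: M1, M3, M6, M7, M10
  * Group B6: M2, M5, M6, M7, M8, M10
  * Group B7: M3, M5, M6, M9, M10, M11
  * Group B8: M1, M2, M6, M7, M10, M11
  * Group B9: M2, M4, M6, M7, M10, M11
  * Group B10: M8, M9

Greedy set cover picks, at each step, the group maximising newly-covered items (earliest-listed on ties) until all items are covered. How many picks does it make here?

Greedy: pick B6 (covers 6 new) → pick B4 (covers 4 new) → pick B9 (covers 1 new). Total picks: 3.

3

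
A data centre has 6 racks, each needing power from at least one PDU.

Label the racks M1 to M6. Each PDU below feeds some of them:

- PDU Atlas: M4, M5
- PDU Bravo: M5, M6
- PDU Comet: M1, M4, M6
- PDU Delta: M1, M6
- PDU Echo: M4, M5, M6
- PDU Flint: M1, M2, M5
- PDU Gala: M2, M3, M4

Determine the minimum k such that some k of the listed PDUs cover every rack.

3

Atlas and Delta and Gala together: Atlas ∪ Delta ∪ Gala = {M1, M2, M3, M4, M5, M6} — every rack is covered.
Only Gala contains M3, so Gala is forced; the remaining 3 racks need at least 2 more PDUs (each remaining PDU adds at most 2) — so at least 3 PDUs are needed, and 3 is optimal.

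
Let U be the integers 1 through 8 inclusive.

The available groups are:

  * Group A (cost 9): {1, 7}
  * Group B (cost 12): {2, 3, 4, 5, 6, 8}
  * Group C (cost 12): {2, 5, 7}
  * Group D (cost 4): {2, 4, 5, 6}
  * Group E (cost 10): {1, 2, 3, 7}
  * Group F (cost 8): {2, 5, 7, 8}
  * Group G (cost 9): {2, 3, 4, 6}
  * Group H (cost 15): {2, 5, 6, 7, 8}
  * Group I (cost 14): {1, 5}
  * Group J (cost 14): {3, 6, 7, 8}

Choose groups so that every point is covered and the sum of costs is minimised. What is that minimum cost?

A, B together cover every point (A ∪ B = {1, 2, 3, 4, 5, 6, 7, 8}); total cost 9 + 12 = 21.
The greedy pick D, E, F costs 22; no covering selection beats 21.

21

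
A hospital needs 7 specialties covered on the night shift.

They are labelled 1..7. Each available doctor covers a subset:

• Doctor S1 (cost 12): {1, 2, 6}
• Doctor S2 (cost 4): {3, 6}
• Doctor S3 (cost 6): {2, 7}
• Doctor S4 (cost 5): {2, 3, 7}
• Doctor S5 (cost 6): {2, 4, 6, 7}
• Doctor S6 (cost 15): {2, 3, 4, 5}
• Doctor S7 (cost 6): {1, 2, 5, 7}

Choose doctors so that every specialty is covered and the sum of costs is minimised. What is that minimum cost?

16

S2, S5, S7 together cover every specialty (S2 ∪ S5 ∪ S7 = {1, 2, 3, 4, 5, 6, 7}); total cost 4 + 6 + 6 = 16.
No covering selection has total cost below 16.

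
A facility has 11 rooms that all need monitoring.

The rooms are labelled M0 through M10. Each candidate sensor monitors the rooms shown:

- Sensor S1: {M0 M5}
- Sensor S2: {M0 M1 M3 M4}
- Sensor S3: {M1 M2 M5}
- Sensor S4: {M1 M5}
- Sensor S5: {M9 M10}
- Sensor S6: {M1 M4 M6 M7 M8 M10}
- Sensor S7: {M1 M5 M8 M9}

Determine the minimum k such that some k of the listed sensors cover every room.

Take {S2, S3, S6, S7}. Their union is {M0, M1, M2, M3, M4, M5, M6, M7, M8, M9, M10}, which is all 11 rooms.
Only S6 contains M6, so S6 is forced; the remaining 5 rooms need at least 3 more sensors (each remaining sensor adds at most 2) — so at least 4 sensors are needed, and 4 is optimal.

4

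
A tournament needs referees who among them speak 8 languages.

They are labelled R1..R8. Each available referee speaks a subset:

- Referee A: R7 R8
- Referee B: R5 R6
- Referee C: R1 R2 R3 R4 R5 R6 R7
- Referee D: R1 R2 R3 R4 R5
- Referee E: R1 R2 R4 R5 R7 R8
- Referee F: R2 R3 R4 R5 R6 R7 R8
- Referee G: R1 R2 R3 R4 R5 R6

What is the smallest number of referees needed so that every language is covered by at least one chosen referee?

C and F together: C ∪ F = {R1, R2, R3, R4, R5, R6, R7, R8} — every language is covered.
No single referee has all 8 languages (the largest, C, has 7), so 2 is optimal.

2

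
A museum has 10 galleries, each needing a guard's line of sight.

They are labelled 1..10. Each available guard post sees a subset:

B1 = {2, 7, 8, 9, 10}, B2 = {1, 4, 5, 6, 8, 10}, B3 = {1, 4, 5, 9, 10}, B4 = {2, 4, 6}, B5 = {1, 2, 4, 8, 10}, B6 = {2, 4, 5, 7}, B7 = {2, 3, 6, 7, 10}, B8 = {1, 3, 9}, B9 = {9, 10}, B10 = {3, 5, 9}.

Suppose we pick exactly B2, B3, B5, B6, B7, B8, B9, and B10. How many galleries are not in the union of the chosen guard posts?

0

Union of B2, B3, B5, B6, B7, B8, B9, B10 = {1, 2, 3, 4, 5, 6, 7, 8, 9, 10} — that's every gallery, so 0 are uncovered.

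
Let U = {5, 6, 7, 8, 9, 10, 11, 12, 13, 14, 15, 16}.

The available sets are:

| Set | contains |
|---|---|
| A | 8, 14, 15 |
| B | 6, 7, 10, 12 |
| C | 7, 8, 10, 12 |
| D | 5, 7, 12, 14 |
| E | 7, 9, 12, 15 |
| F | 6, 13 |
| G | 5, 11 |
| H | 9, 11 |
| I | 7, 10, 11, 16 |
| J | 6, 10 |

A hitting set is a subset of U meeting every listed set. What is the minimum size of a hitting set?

4

The 4 points {6, 11, 12, 15} hit every set.
No choice of 3 points meets every set, so 4 is the minimum.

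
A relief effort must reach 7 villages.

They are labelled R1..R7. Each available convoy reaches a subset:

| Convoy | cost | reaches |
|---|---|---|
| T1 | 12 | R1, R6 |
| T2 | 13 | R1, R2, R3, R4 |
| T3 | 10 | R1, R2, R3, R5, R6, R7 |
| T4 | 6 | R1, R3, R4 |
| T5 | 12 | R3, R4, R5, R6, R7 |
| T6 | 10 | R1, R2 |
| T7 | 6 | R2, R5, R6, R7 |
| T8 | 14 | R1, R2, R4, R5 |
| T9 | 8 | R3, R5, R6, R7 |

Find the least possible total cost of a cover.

T4, T7 together cover every village (T4 ∪ T7 = {R1, R2, R3, R4, R5, R6, R7}); total cost 6 + 6 = 12.
No covering selection has total cost below 12.

12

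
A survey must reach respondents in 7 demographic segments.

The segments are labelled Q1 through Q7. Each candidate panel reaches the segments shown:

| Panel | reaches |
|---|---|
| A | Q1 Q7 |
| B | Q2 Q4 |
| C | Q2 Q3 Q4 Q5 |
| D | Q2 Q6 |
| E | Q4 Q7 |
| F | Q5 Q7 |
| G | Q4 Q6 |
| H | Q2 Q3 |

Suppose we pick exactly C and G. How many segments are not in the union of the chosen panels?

Union of C, G = {Q2, Q3, Q4, Q5, Q6}.
Not covered: Q1, Q7 — 2 segments.

2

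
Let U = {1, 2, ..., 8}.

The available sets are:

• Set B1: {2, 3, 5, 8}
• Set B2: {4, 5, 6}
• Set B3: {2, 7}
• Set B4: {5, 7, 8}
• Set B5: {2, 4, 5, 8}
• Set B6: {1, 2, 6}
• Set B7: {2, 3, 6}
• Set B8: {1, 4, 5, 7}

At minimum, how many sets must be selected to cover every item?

3

Take {B1, B6, B8}. Their union is {1, 2, 3, 4, 5, 6, 7, 8}, which is all 8 items.
No 2 of the 8 sets cover everything (all 28 combinations miss at least one item), so 3 is optimal.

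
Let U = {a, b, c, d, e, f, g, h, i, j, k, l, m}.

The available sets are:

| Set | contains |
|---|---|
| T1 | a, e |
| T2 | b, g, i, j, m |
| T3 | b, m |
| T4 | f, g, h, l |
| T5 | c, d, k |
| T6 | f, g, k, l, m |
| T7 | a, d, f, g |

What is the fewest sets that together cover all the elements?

4

Take {T1, T2, T4, T5}. Their union is {a, b, c, d, e, f, g, h, i, j, k, l, m}, which is all 13 elements.
Only T1 contains e, so T1 is forced; the remaining 11 elements need at least 3 more sets (each remaining set adds at most 5) — so at least 4 sets are needed, and 4 is optimal.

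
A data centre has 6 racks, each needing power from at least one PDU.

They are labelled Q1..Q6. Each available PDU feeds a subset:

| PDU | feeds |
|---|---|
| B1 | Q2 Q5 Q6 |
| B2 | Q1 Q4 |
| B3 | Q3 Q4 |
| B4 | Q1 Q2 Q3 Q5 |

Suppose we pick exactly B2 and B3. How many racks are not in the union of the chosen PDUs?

3

Union of B2, B3 = {Q1, Q3, Q4}.
Not covered: Q2, Q5, Q6 — 3 racks.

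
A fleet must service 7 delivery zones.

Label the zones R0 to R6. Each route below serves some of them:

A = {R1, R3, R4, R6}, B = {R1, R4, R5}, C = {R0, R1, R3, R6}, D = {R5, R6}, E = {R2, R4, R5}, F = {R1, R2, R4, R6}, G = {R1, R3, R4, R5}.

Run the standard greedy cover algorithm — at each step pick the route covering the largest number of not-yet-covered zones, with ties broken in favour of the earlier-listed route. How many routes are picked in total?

Greedy: pick A (covers 4 new) → pick E (covers 2 new) → pick C (covers 1 new). Total picks: 3.
(The true minimum cover uses only 2 routes, so greedy is not optimal here.)

3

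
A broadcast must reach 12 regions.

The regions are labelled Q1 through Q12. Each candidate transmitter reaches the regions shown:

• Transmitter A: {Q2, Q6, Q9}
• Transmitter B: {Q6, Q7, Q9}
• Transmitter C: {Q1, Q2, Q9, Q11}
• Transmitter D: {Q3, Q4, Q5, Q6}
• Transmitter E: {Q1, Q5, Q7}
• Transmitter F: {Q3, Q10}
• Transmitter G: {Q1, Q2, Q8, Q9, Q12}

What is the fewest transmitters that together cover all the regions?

Take {C, D, E, F, G}. Their union is {Q1, Q2, Q3, Q4, Q5, Q6, Q7, Q8, Q9, Q10, Q11, Q12}, which is all 12 regions.
No 4 of the 7 transmitters cover everything (all 35 combinations miss at least one region), so 5 is optimal.

5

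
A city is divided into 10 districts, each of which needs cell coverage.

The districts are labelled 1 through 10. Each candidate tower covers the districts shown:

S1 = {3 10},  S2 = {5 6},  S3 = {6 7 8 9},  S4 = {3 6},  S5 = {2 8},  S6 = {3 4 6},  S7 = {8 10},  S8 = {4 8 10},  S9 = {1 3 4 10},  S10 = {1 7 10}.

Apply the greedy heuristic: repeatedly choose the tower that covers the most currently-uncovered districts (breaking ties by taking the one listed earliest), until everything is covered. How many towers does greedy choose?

4

Greedy: pick S3 (covers 4 new) → pick S9 (covers 4 new) → pick S2 (covers 1 new) → pick S5 (covers 1 new). Total picks: 4.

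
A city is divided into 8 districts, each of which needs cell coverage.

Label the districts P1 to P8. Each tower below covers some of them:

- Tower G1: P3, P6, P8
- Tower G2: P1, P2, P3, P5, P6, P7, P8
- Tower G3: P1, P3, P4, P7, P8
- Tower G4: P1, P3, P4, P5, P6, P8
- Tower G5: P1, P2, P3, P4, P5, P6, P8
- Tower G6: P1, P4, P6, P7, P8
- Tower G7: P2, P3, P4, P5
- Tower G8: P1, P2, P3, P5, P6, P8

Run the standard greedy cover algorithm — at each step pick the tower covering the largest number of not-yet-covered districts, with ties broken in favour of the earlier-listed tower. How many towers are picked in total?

2

Greedy: pick G2 (covers 7 new) → pick G3 (covers 1 new). Total picks: 2.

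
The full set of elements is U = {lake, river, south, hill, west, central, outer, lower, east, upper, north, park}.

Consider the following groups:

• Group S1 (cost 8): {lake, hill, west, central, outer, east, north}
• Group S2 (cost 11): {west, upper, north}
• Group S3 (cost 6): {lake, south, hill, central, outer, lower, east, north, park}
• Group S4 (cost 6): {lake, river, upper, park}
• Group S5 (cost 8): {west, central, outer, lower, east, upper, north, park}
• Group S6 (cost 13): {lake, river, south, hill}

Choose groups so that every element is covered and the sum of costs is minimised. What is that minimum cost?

20

S1, S3, S4 together cover every element (S1 ∪ S3 ∪ S4 = {lake, river, south, hill, west, central, outer, lower, east, upper, north, park}); total cost 8 + 6 + 6 = 20.
No covering selection has total cost below 20.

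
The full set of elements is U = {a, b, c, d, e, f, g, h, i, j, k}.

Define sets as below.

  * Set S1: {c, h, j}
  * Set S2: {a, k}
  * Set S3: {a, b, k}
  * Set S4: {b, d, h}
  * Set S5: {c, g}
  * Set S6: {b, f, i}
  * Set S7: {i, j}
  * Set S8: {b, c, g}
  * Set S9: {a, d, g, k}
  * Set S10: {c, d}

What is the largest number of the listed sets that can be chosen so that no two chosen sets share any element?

4

S2, S4, S5, S7 are pairwise disjoint (S2={a,k}; S4={b,d,h}; S5={c,g}; S7={i,j}).
Every remaining set overlaps one of these, and no 5 of the listed sets are pairwise disjoint, so 4 is the maximum.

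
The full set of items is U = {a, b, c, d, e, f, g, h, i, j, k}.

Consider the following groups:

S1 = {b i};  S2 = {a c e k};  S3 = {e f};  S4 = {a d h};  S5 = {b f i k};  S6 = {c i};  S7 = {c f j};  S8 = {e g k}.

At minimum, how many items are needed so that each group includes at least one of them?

4

T = {e, f, h, i} meets every group (each contains at least one member of T), and |T| = 4.
The groups S1, S4, S7, S8 are pairwise disjoint, so any hitting set needs a separate item for each — at least 4. Hence 4 is optimal.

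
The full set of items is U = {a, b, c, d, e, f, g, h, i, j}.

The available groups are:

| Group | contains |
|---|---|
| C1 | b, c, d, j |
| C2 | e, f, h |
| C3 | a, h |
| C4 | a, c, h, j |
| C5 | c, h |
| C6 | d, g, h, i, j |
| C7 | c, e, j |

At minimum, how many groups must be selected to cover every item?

Take {C1, C2, C4, C6}. Their union is {a, b, c, d, e, f, g, h, i, j}, which is all 10 items.
Only C6 contains g, so C6 is forced; the remaining 5 items need at least 3 more groups (each remaining group adds at most 2) — so at least 4 groups are needed, and 4 is optimal.

4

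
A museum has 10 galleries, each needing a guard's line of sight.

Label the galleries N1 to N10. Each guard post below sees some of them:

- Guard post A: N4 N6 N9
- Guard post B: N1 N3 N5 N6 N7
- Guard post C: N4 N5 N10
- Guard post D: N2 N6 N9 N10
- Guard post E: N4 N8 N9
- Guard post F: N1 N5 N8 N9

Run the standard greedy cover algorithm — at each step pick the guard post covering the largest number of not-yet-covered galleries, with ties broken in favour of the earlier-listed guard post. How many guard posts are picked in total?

Greedy: pick B (covers 5 new) → pick D (covers 3 new) → pick E (covers 2 new). Total picks: 3.

3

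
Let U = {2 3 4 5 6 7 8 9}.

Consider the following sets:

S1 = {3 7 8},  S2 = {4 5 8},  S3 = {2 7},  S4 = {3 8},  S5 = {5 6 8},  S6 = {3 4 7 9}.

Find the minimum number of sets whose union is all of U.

3

Take {S3, S5, S6}. Their union is {2, 3, 4, 5, 6, 7, 8, 9}, which is all 8 points.
Only S3 contains 2, so S3 is forced; the remaining 6 points need at least 2 more sets (each remaining set adds at most 3) — so at least 3 sets are needed, and 3 is optimal.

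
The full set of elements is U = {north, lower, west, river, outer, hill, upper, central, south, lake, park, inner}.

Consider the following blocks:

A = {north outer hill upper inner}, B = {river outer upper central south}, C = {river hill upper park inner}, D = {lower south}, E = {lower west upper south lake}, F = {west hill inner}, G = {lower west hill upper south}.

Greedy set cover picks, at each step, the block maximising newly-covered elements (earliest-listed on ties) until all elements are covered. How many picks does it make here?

Greedy: pick A (covers 5 new) → pick E (covers 4 new) → pick B (covers 2 new) → pick C (covers 1 new). Total picks: 4.

4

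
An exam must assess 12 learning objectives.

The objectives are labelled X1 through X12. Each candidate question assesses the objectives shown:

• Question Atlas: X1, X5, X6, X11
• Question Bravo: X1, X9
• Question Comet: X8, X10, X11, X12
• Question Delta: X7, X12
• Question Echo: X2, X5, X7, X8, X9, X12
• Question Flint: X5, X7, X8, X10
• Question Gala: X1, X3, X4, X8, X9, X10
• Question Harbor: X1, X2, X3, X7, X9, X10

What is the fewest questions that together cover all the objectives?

3

Atlas and Echo and Gala together: Atlas ∪ Echo ∪ Gala = {X1, X2, X3, X4, X5, X6, X7, X8, X9, X10, X11, X12} — every objective is covered.
Only Gala contains X4, so Gala is forced; the remaining 6 objectives need at least 2 more questions (each remaining question adds at most 4) — so at least 3 questions are needed, and 3 is optimal.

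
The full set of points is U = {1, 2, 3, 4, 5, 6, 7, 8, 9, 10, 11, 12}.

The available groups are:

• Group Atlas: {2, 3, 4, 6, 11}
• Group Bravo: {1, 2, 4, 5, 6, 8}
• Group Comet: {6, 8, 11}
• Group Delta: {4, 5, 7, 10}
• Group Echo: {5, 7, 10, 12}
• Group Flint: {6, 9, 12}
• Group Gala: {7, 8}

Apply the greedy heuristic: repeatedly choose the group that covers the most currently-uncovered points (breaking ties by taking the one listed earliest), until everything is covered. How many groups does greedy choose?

Greedy: pick Bravo (covers 6 new) → pick Echo (covers 3 new) → pick Atlas (covers 2 new) → pick Flint (covers 1 new). Total picks: 4.

4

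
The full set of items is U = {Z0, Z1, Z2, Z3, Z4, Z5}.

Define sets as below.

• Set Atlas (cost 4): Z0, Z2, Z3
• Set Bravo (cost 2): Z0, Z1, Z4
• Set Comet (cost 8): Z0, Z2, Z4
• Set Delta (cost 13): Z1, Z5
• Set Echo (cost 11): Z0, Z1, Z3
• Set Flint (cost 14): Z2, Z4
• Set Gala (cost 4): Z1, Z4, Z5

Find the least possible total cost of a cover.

Atlas, Gala together cover every item (Atlas ∪ Gala = {Z0, Z1, Z2, Z3, Z4, Z5}); total cost 4 + 4 = 8.
The greedy pick Bravo, Atlas, Gala costs 10; no covering selection beats 8.

8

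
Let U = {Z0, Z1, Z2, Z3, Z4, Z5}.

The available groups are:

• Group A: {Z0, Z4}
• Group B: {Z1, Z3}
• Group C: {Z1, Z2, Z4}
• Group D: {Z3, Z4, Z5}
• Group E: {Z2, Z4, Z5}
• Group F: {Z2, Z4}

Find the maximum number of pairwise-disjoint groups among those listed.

A, B are pairwise disjoint (A={Z0,Z4}; B={Z1,Z3}).
Every remaining group overlaps one of these, and no 3 of the listed groups are pairwise disjoint, so 2 is the maximum.

2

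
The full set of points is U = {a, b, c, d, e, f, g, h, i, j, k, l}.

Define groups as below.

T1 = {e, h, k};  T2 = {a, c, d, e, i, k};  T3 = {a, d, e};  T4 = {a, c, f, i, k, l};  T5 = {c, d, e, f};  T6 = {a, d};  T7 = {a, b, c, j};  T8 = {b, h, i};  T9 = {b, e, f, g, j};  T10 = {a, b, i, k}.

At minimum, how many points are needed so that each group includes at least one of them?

The 3 points {a, b, e} hit every group.
No choice of 2 points meets every group, so 3 is the minimum.

3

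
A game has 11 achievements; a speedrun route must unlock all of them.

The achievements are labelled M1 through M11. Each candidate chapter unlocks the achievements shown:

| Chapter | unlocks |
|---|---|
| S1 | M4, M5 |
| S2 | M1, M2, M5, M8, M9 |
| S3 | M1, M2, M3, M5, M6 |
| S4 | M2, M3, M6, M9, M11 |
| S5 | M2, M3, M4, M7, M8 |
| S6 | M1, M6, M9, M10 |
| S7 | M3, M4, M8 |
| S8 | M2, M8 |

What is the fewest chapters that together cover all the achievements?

4

S3 and S4 and S5 and S6 together: S3 ∪ S4 ∪ S5 ∪ S6 = {M1, M2, M3, M4, M5, M6, M7, M8, M9, M10, M11} — every achievement is covered.
No 3 of the 8 chapters cover everything (all 56 combinations miss at least one achievement), so 4 is optimal.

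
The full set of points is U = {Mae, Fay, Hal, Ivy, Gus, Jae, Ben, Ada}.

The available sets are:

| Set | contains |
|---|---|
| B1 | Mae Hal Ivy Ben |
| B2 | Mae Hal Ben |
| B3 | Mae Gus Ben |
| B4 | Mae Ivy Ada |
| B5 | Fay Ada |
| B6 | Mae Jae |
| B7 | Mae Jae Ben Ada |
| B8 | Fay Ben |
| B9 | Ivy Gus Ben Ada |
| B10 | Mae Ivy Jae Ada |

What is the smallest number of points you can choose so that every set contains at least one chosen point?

3

H = {Mae, Ben, Ada} meets every set (each contains at least one member of H), and |H| = 3.
No choice of 2 points meets every set, so 3 is the minimum.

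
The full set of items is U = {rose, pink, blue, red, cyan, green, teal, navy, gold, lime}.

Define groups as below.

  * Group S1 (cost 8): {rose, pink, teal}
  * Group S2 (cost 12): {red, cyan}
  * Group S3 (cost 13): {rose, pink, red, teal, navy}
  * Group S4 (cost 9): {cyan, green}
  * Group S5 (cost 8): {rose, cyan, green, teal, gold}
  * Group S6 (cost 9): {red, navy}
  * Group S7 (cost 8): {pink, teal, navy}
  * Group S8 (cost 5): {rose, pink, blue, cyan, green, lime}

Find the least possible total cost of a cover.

22

S5, S6, S8 together cover every item (S5 ∪ S6 ∪ S8 = {rose, pink, blue, red, cyan, green, teal, navy, gold, lime}); total cost 8 + 9 + 5 = 22.
No covering selection has total cost below 22.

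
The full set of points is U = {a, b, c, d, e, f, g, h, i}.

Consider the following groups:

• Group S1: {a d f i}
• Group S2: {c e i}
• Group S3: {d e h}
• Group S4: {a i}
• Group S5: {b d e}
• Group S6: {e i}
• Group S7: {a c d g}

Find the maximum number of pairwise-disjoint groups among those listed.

2

S3, S4 are pairwise disjoint (S3={d,e,h}; S4={a,i}).
Every remaining group overlaps one of these, and no 3 of the listed groups are pairwise disjoint, so 2 is the maximum.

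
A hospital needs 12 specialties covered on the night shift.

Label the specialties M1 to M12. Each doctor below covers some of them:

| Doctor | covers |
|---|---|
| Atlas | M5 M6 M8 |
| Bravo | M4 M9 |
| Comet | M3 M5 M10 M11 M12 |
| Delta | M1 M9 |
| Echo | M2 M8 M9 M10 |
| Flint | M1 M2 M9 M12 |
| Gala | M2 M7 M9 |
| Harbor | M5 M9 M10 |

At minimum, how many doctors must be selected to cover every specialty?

5

Take {Atlas, Bravo, Comet, Flint, Gala}. Their union is {M1, M2, M3, M4, M5, M6, M7, M8, M9, M10, M11, M12}, which is all 12 specialties.
No 4 of the 8 doctors cover everything (all 70 combinations miss at least one specialty), so 5 is optimal.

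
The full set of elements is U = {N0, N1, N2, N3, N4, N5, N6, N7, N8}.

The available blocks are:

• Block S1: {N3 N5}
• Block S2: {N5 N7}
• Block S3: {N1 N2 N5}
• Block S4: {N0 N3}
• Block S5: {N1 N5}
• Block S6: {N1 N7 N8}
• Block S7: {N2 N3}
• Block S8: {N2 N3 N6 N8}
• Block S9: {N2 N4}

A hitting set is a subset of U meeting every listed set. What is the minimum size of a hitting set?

Take H = {N3, N4, N5, N8}. Each listed block contains at least one of these, so H is a hitting set of size 4.
No choice of 3 elements meets every block, so 4 is the minimum.

4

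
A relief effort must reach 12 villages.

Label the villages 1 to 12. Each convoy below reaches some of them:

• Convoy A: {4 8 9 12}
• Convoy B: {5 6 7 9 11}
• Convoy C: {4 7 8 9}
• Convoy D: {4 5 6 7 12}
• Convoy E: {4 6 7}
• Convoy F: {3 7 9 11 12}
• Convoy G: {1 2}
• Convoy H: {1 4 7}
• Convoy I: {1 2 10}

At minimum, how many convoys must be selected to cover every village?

Take {B, C, F, I}. Their union is {1, 2, 3, 4, 5, 6, 7, 8, 9, 10, 11, 12}, which is all 12 villages.
Only F contains 3, so F is forced; the remaining 7 villages need at least 3 more convoys (each remaining convoy adds at most 3) — so at least 4 convoys are needed, and 4 is optimal.

4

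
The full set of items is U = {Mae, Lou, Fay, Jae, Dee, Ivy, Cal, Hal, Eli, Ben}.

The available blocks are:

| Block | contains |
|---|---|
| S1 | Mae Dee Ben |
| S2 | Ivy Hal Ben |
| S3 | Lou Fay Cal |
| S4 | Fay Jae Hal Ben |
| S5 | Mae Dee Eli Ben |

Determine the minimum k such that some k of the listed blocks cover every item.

S2, S3, S4, and S5 cover everything between them: the union {Mae, Lou, Fay, Jae, Dee, Ivy, Cal, Hal, Eli, Ben} is all of U.
Only S2 contains Ivy, so S2 is forced; the remaining 7 items need at least 3 more blocks (each remaining block adds at most 3) — so at least 4 blocks are needed, and 4 is optimal.

4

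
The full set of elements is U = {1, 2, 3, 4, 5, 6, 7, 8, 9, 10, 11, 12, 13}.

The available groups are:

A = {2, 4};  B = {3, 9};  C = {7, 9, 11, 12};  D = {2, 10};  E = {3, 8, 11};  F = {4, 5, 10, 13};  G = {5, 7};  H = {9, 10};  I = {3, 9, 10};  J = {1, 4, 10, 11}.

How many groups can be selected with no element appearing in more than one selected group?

4

A, E, G, H are pairwise disjoint (A={2,4}; E={3,8,11}; G={5,7}; H={9,10}).
Every remaining group overlaps one of these, and no 5 of the listed groups are pairwise disjoint, so 4 is the maximum.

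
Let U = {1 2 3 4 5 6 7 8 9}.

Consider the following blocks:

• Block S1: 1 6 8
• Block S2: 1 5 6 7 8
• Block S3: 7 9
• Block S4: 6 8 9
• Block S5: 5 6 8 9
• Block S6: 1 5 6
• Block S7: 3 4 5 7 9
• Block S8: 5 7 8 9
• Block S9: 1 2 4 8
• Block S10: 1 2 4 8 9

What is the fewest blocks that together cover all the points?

S4, S7, and S10 cover everything between them: the union {1, 2, 3, 4, 5, 6, 7, 8, 9} is all of U.
Only S7 contains 3, so S7 is forced; the remaining 4 points need at least 2 more blocks (each remaining block adds at most 3) — so at least 3 blocks are needed, and 3 is optimal.

3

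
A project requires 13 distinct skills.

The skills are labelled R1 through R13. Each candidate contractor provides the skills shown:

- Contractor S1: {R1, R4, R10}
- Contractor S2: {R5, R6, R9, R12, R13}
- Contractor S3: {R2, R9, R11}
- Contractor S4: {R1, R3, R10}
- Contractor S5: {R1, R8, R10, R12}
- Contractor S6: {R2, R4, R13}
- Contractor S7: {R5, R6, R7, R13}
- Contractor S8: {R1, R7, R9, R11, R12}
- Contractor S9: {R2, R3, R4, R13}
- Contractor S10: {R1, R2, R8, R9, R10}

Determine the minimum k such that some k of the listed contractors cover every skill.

4

Take {S3, S5, S7, S9}. Their union is {R1, R2, R3, R4, R5, R6, R7, R8, R9, R10, R11, R12, R13}, which is all 13 skills.
No 3 of the 10 contractors cover everything (all 120 combinations miss at least one skill), so 4 is optimal.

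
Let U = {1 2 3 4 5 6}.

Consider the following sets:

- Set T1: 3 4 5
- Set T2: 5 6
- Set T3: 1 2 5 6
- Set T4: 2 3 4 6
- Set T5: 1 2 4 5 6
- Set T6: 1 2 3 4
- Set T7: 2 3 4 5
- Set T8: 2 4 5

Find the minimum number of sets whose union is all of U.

T2 and T6 cover everything between them: the union {1, 2, 3, 4, 5, 6} is all of U.
No single set has all 6 items (the largest, T5, has 5), so 2 is optimal.

2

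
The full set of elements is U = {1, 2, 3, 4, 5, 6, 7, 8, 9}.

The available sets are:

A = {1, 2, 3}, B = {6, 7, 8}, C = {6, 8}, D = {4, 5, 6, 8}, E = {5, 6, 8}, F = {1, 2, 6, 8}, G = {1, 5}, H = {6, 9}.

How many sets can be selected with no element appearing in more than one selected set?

A, D are pairwise disjoint (A={1,2,3}; D={4,5,6,8}).
Every remaining set overlaps one of these, and no 3 of the listed sets are pairwise disjoint, so 2 is the maximum.

2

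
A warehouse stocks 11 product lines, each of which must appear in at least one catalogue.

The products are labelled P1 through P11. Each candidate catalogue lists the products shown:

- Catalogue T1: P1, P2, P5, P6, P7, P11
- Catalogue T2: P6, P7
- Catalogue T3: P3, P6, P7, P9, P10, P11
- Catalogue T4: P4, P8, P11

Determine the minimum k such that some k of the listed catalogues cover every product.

Take {T1, T3, T4}. Their union is {P1, P2, P3, P4, P5, P6, P7, P8, P9, P10, P11}, which is all 11 products.
Only T1 contains P1, so T1 is forced; the remaining 5 products need at least 2 more catalogues (each remaining catalogue adds at most 3) — so at least 3 catalogues are needed, and 3 is optimal.

3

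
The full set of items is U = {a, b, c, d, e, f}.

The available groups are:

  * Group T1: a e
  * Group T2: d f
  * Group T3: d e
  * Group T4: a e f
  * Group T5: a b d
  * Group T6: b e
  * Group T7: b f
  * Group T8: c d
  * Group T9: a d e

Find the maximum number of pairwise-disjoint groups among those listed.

3

T1, T7, T8 are pairwise disjoint (T1={a,e}; T7={b,f}; T8={c,d}).
Every remaining group overlaps one of these, and no 4 of the listed groups are pairwise disjoint, so 3 is the maximum.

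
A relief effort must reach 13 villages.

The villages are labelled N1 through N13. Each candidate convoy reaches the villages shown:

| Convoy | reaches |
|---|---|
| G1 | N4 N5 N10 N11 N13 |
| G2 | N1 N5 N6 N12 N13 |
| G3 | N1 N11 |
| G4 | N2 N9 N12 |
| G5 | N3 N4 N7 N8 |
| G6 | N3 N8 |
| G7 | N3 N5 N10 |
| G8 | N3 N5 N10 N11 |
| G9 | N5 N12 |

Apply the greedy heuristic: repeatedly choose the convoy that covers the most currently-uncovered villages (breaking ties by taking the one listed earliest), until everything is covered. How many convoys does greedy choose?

4

Greedy: pick G1 (covers 5 new) → pick G2 (covers 3 new) → pick G5 (covers 3 new) → pick G4 (covers 2 new). Total picks: 4.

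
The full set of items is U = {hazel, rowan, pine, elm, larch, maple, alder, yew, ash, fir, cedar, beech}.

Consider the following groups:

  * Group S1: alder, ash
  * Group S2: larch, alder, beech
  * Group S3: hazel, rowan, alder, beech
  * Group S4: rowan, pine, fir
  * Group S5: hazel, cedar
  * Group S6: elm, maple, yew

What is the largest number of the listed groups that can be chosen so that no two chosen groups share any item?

S1, S4, S5, S6 are pairwise disjoint (S1={alder,ash}; S4={rowan,pine,fir}; S5={hazel,cedar}; S6={elm,maple,yew}).
Every remaining group overlaps one of these, and no 5 of the listed groups are pairwise disjoint, so 4 is the maximum.

4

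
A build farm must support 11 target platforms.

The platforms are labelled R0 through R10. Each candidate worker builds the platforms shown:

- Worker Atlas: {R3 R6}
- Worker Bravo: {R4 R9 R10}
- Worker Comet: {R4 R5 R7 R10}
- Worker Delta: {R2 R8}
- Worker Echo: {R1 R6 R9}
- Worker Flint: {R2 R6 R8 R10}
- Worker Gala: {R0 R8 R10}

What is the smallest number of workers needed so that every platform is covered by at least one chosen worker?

Atlas and Comet and Echo and Flint and Gala together: Atlas ∪ Comet ∪ Echo ∪ Flint ∪ Gala = {R0, R1, R2, R3, R4, R5, R6, R7, R8, R9, R10} — every platform is covered.
No 4 of the 7 workers cover everything (all 35 combinations miss at least one platform), so 5 is optimal.

5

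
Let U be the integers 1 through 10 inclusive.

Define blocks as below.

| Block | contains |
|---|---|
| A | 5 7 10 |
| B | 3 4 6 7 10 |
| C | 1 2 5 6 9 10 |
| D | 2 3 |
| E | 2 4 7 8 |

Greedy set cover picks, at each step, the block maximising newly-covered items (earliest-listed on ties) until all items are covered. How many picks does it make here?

3

Greedy: pick C (covers 6 new) → pick B (covers 3 new) → pick E (covers 1 new). Total picks: 3.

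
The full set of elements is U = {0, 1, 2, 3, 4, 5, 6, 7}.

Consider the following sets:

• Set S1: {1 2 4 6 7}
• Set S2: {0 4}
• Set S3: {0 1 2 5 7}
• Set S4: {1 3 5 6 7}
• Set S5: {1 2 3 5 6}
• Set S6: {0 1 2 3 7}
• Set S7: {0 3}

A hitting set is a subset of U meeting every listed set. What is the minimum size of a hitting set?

2

Take H = {0, 6}. Each listed set contains at least one of these, so H is a hitting set of size 2.
The sets S1, S7 are pairwise disjoint, so any hitting set needs a separate element for each — at least 2. Hence 2 is optimal.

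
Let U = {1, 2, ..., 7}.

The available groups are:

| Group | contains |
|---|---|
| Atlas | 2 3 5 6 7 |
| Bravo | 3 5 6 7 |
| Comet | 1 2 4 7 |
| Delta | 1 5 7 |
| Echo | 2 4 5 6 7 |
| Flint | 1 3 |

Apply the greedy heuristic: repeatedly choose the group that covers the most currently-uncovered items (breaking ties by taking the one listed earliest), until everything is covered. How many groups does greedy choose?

2

Greedy: pick Atlas (covers 5 new) → pick Comet (covers 2 new). Total picks: 2.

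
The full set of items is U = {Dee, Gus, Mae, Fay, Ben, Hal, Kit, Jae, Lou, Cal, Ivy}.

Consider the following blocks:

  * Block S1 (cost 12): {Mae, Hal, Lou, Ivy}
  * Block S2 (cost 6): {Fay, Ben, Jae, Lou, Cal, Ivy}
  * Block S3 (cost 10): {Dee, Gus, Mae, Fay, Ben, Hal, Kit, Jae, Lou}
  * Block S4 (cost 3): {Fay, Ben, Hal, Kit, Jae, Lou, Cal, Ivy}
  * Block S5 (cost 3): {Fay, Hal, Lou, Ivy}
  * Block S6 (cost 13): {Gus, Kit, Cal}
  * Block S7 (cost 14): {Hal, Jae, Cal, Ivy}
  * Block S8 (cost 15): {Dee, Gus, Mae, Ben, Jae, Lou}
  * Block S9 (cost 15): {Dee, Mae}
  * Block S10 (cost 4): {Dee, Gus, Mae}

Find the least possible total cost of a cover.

S4, S10 together cover every item (S4 ∪ S10 = {Dee, Gus, Mae, Fay, Ben, Hal, Kit, Jae, Lou, Cal, Ivy}); total cost 3 + 4 = 7.
No covering selection has total cost below 7.

7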